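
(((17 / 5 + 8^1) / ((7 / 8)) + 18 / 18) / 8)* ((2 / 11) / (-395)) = -491 / 608300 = -0.00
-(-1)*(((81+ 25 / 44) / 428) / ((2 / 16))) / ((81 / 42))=0.79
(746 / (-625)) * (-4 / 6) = 1492 / 1875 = 0.80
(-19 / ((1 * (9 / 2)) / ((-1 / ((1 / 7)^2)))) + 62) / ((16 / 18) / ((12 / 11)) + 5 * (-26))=-1815 / 872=-2.08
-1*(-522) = 522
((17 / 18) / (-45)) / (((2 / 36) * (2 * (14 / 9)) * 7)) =-17 / 980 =-0.02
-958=-958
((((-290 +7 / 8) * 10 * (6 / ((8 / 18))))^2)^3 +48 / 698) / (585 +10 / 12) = 970516870811235675736247583213358743 / 160790609920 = 6035905152011725609456831.00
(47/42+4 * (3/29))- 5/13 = 18181/15834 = 1.15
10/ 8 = 5/ 4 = 1.25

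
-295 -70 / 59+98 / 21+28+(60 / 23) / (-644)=-172721684 / 655431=-263.52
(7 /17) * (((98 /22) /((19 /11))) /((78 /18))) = 1029 /4199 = 0.25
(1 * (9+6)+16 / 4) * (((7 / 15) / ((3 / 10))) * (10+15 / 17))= 49210 / 153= 321.63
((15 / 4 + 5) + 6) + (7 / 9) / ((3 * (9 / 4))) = 14449 / 972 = 14.87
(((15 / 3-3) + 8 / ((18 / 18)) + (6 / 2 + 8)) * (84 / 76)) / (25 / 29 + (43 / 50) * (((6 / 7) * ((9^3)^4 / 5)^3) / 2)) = 559518750 / 1601296111254731578019185870790985330889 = 0.00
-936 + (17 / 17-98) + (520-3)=-516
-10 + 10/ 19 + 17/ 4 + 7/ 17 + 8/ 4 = -3633/ 1292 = -2.81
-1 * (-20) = 20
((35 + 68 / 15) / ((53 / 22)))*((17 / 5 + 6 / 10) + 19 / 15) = 1030634 / 11925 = 86.43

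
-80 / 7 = -11.43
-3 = -3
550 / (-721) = -550 / 721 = -0.76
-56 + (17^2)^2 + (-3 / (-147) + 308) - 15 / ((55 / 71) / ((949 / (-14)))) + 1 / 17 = 1559279753 / 18326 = 85085.66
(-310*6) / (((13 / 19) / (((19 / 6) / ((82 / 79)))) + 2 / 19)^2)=-378200012865 / 22080601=-17128.16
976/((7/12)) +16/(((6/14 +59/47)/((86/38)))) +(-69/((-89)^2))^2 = 1694.65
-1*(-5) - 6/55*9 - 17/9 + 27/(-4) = -9149/1980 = -4.62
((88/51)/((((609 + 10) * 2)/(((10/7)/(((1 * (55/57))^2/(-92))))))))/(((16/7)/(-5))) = 49818/115753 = 0.43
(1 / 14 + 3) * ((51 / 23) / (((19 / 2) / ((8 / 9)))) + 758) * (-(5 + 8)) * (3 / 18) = -277825795 / 55062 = -5045.69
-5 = -5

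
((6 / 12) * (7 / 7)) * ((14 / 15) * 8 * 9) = 168 / 5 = 33.60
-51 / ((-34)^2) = -3 / 68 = -0.04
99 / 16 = 6.19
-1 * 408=-408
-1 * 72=-72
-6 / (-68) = 3 / 34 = 0.09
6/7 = 0.86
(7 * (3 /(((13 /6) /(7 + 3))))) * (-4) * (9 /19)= -45360 /247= -183.64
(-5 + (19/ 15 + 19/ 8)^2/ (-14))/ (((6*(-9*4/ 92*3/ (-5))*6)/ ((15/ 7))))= -27576287/ 18289152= -1.51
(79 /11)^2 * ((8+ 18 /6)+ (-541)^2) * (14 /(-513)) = -8524556936 /20691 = -411993.47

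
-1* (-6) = 6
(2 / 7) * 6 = 1.71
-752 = -752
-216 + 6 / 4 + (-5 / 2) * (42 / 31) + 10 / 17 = -229033 / 1054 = -217.30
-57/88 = -0.65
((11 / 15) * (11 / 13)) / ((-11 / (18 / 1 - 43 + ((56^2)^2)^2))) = -5455848345199.49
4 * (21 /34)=42 /17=2.47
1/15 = 0.07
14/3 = 4.67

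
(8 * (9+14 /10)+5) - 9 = 396 /5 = 79.20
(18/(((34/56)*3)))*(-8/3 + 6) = 560/17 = 32.94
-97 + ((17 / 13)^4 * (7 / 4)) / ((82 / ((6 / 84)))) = -1817310031 / 18736016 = -97.00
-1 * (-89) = 89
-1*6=-6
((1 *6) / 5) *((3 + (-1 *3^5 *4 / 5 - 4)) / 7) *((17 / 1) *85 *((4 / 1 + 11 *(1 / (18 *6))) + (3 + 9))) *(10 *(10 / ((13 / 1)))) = -5995260.89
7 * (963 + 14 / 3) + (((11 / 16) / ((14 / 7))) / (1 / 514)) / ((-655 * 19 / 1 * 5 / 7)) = 20231528233 / 2986800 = 6773.65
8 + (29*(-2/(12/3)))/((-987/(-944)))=-5792/987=-5.87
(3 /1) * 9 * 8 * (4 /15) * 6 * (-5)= -1728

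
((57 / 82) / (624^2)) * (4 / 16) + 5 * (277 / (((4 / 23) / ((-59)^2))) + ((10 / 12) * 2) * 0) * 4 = 110887255.00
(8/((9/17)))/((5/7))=952/45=21.16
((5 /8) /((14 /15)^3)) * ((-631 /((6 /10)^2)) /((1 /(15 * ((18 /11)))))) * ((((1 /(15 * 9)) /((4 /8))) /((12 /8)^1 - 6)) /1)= 9859375 /90552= 108.88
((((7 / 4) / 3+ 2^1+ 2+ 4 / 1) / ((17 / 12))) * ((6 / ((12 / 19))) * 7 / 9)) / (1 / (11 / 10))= 150689 / 3060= 49.24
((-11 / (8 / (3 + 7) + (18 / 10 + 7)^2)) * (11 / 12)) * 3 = -3025 / 7824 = -0.39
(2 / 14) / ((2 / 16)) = 8 / 7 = 1.14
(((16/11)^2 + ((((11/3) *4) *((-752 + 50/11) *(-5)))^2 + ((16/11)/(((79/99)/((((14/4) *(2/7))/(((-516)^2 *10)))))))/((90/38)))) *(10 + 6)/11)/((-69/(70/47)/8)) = -7137088278454179434368/9457585271145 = -754641705.45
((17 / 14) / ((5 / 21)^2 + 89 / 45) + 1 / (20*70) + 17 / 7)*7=9502693 / 448600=21.18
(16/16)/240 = 1/240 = 0.00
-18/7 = -2.57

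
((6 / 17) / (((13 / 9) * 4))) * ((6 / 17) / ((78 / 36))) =486 / 48841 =0.01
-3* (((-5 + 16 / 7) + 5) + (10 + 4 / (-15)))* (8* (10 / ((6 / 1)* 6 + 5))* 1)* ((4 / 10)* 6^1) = -242304 / 1435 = -168.85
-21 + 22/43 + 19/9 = -7112/387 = -18.38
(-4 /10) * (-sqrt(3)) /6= sqrt(3) /15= 0.12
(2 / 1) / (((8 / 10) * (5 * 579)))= 1 / 1158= 0.00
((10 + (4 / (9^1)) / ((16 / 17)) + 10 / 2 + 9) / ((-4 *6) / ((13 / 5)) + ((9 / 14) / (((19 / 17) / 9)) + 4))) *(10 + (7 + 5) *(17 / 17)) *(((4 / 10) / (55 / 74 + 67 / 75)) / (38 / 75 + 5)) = -4025729500 / 9110249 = -441.89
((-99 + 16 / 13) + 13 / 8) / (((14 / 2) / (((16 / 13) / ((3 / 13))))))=-6666 / 91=-73.25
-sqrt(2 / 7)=-sqrt(14) / 7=-0.53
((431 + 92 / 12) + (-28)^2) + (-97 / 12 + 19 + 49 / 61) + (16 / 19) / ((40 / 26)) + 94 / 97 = 8336635733 / 6745380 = 1235.90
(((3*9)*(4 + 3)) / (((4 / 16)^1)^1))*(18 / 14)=972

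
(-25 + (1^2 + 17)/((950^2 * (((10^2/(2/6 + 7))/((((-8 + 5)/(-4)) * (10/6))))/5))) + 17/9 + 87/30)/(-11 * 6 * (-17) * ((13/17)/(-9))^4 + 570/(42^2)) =-38413937222738973/725298332455000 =-52.96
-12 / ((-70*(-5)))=-6 / 175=-0.03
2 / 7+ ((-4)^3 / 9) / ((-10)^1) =314 / 315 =1.00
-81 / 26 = -3.12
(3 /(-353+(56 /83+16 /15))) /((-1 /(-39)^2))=5680935 /437317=12.99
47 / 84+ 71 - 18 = 4499 / 84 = 53.56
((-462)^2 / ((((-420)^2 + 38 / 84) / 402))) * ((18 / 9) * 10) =6552342720 / 673529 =9728.38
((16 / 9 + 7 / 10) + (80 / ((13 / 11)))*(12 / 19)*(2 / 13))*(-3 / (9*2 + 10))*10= -2616853 / 269724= -9.70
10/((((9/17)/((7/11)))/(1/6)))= 595/297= 2.00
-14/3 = -4.67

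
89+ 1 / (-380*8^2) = 2164479 / 24320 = 89.00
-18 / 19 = -0.95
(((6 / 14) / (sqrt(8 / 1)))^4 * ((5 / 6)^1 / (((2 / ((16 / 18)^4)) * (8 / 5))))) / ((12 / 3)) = 25 / 1166886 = 0.00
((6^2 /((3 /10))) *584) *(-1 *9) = -630720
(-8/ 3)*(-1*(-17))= -136/ 3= -45.33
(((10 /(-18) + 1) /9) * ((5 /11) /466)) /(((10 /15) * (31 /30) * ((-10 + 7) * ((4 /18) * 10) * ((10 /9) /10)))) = -15 /158906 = -0.00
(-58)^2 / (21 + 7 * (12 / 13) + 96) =43732 / 1605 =27.25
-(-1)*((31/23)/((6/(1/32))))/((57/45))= 155/27968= 0.01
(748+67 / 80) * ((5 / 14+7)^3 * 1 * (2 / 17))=35082.96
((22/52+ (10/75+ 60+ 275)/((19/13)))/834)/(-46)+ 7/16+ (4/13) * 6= 1294977103/568554480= 2.28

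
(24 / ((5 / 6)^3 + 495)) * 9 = 46656 / 107045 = 0.44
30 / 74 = 15 / 37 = 0.41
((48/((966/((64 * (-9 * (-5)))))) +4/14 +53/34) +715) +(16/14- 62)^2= 174865801/38318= 4563.54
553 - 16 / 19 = 10491 / 19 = 552.16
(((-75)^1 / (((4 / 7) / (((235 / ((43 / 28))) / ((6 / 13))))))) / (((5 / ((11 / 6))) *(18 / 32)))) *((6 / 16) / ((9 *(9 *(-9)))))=8233225 / 564246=14.59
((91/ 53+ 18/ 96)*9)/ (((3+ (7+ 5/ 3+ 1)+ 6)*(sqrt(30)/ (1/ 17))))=171*sqrt(30)/ 94976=0.01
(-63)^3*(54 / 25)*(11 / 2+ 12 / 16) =-6751269 / 2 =-3375634.50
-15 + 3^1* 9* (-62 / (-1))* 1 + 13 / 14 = 23239 / 14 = 1659.93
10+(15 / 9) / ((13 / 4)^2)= 10.16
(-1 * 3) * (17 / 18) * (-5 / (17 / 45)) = 75 / 2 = 37.50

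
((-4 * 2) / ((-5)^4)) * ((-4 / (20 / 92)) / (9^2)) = 736 / 253125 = 0.00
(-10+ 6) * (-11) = 44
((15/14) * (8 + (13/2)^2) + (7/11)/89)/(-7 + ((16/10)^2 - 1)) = -9.90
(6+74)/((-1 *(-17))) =80/17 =4.71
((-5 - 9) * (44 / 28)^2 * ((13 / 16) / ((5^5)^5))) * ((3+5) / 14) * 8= -6292 / 14603137969970703125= -0.00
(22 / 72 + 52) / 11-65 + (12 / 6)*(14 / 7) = -22273 / 396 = -56.24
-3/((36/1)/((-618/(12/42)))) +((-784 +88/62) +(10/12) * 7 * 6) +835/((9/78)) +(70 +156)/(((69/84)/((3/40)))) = 286196951/42780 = 6689.97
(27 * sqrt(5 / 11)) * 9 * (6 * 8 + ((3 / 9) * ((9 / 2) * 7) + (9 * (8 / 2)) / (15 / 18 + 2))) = 588303 * sqrt(55) / 374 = 11665.70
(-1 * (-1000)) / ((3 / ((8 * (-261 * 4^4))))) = -178176000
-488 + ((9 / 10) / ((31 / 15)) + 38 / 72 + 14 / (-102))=-9242665 / 18972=-487.17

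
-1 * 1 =-1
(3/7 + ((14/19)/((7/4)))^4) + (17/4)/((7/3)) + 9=5880829/521284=11.28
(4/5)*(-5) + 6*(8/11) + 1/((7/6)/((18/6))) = 2.94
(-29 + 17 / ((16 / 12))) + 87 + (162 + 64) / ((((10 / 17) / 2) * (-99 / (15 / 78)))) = 69.26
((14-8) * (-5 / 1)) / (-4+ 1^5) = 10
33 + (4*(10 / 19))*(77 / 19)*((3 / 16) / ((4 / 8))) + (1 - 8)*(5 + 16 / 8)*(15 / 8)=-160791 / 2888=-55.68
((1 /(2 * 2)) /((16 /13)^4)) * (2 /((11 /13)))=0.26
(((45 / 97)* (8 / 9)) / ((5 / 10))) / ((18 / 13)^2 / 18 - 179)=-13520 / 2932601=-0.00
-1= -1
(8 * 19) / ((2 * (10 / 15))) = 114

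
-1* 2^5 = -32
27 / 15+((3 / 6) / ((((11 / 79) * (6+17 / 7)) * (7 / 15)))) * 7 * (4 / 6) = 19666 / 3245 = 6.06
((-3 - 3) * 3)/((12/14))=-21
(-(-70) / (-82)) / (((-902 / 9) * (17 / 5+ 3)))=1575 / 1183424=0.00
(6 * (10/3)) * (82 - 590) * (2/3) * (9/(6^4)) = -1270/27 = -47.04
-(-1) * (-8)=-8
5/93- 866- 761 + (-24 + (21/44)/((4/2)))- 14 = -13623967/8184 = -1664.71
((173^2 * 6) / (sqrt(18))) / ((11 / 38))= 1137302 * sqrt(2) / 11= 146217.08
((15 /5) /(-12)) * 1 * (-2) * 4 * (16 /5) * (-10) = -64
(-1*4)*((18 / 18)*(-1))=4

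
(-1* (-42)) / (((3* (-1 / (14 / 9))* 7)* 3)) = -28 / 27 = -1.04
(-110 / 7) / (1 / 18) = -282.86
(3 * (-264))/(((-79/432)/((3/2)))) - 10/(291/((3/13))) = 647164586/99619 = 6496.40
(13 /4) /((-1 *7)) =-13 /28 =-0.46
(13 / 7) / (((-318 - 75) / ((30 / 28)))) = -65 / 12838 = -0.01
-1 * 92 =-92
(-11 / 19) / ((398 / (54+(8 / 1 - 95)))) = 363 / 7562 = 0.05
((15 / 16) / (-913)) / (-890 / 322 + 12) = -2415 / 21722096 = -0.00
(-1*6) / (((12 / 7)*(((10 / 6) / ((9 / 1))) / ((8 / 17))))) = -756 / 85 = -8.89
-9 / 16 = -0.56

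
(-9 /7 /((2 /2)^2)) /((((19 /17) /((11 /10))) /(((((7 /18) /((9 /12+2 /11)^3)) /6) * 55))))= -21902936 /3928497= -5.58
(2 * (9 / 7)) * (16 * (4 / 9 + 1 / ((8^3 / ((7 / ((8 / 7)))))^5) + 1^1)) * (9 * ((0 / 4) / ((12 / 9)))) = 0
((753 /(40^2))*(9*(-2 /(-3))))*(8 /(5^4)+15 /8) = 5.33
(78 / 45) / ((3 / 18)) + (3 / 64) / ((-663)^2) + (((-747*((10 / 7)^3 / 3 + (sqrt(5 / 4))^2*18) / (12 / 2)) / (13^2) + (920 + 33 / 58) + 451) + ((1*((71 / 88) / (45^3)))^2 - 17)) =10525509074084964708532283 / 7810109105835786750000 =1347.68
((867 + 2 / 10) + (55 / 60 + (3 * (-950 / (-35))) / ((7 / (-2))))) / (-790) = -2483863 / 2322600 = -1.07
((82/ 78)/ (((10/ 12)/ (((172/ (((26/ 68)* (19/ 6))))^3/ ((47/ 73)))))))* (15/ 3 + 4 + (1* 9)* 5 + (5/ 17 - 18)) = 9385313804954836992/ 46036476265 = 203866902.21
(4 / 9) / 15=4 / 135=0.03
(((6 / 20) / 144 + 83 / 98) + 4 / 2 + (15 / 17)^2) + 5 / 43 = 1094263243 / 292283040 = 3.74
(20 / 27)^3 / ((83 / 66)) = 176000 / 544563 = 0.32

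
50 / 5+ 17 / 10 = 117 / 10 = 11.70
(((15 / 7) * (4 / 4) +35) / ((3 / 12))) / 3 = 1040 / 21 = 49.52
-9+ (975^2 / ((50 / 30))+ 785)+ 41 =571192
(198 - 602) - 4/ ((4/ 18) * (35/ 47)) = -14986/ 35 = -428.17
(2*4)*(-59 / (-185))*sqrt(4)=944 / 185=5.10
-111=-111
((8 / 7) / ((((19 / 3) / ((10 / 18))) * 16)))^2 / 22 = 25 / 14009688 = 0.00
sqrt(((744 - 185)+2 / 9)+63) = 20 * sqrt(14) / 3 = 24.94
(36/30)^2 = 36/25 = 1.44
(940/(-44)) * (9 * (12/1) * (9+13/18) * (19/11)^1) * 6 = -232475.21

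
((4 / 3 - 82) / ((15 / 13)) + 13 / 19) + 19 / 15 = -58106 / 855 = -67.96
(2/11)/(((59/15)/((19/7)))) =0.13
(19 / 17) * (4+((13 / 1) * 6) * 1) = 1558 / 17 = 91.65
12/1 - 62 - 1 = -51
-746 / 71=-10.51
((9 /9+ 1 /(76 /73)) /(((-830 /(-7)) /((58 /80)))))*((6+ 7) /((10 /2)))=393211 /12616000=0.03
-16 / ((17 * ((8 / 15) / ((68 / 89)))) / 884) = -106080 / 89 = -1191.91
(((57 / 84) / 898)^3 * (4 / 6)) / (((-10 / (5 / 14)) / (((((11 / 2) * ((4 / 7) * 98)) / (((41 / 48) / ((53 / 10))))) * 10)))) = -0.00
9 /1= 9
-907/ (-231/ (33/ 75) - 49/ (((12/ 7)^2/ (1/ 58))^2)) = 63268604928/ 36621967249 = 1.73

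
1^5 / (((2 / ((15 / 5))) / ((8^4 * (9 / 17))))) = 55296 / 17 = 3252.71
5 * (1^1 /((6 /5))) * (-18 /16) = -75 /16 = -4.69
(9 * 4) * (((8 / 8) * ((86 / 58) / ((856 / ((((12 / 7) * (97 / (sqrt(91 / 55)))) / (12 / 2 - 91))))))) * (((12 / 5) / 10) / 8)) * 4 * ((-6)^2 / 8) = -3040659 * sqrt(5005) / 4200298375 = -0.05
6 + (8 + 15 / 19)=281 / 19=14.79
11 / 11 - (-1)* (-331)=-330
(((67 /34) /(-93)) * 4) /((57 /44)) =-5896 /90117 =-0.07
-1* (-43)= 43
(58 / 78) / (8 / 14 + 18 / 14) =203 / 507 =0.40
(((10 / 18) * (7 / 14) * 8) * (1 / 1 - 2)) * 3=-6.67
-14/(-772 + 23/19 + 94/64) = 1216/66821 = 0.02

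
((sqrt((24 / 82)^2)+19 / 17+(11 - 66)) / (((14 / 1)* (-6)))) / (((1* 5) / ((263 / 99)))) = 350842 / 1035045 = 0.34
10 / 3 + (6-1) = 25 / 3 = 8.33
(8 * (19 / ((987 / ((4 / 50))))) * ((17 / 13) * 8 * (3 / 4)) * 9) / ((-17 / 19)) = -103968 / 106925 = -0.97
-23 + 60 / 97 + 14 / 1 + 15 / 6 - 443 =-87083 / 194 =-448.88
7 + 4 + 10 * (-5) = -39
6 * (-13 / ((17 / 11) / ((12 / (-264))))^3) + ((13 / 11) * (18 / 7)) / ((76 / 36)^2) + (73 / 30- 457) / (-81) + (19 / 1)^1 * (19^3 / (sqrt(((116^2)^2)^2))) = 189170261285189371051 / 30043666057950800640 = 6.30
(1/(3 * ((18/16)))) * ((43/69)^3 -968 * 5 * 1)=-12719232424/8869743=-1434.00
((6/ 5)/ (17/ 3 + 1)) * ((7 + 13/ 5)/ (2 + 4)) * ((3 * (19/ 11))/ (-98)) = -1026/ 67375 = -0.02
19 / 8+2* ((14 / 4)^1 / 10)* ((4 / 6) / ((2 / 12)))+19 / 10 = 283 / 40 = 7.08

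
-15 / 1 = -15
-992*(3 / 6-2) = 1488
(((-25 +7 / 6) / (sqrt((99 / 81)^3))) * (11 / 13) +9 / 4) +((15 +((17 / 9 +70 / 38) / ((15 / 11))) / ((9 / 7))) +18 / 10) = 1955581 / 92340 - 9 * sqrt(11) / 2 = 6.25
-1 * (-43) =43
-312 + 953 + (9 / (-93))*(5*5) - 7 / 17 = 336315 / 527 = 638.17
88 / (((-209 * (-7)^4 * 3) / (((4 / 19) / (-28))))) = 8 / 18201981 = 0.00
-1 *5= -5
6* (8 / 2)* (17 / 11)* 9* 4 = 14688 / 11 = 1335.27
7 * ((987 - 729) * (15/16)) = 13545/8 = 1693.12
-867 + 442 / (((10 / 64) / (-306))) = -4332399 / 5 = -866479.80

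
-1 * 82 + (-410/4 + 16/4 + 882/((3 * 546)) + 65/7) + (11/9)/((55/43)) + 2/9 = -1388189/8190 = -169.50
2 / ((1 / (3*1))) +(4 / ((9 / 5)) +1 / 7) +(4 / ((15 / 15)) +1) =842 / 63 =13.37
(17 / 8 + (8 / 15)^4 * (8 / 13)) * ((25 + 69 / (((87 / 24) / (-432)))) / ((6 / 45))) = -2722175501791 / 20358000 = -133715.27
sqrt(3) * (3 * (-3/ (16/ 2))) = -9 * sqrt(3)/ 8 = -1.95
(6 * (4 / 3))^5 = 32768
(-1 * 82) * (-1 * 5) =410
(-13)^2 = 169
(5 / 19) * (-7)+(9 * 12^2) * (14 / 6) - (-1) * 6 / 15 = 287143 / 95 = 3022.56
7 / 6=1.17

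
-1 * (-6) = 6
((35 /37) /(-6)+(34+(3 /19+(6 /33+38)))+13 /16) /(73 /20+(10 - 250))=-135472055 /438646692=-0.31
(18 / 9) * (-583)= -1166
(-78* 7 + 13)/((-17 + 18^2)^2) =-533/94249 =-0.01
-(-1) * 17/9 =17/9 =1.89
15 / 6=5 / 2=2.50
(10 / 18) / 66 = 5 / 594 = 0.01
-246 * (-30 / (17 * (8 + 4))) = 615 / 17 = 36.18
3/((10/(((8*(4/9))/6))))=8/45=0.18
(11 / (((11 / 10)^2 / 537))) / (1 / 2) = 107400 / 11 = 9763.64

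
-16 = -16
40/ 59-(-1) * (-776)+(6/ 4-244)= -120103/ 118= -1017.82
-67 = -67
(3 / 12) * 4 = 1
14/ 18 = 7/ 9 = 0.78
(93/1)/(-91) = -93/91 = -1.02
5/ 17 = 0.29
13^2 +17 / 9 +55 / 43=66629 / 387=172.17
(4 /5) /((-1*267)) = -4 /1335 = -0.00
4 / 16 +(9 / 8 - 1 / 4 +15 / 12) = 19 / 8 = 2.38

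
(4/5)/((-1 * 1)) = -0.80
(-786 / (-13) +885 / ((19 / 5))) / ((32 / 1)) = 72459 / 7904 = 9.17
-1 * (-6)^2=-36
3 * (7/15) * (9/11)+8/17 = 1511/935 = 1.62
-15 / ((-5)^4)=-3 / 125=-0.02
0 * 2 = 0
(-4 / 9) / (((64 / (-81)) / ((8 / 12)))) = 3 / 8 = 0.38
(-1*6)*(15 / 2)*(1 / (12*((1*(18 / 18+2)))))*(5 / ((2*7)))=-25 / 56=-0.45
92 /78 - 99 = -3815 /39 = -97.82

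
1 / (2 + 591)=1 / 593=0.00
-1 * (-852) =852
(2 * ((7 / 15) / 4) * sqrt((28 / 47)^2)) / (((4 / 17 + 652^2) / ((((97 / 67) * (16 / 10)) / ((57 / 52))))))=2400944 / 3474522285525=0.00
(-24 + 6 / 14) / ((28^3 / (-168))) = 495 / 2744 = 0.18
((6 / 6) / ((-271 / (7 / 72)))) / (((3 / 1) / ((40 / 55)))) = -7 / 80487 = -0.00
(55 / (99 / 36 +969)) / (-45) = -44 / 34983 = -0.00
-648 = -648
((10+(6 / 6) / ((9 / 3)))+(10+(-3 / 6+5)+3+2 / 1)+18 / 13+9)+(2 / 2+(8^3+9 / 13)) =43205 / 78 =553.91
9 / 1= 9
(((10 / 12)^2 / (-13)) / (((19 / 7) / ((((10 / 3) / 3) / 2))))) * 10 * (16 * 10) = -350000 / 20007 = -17.49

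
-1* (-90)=90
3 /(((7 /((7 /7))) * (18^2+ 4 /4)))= 3 /2275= 0.00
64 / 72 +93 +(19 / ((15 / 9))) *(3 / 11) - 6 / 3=47024 / 495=95.00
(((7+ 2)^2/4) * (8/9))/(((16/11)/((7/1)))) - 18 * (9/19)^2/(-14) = 1757043/20216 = 86.91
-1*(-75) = 75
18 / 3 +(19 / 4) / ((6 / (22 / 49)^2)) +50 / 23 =2761205 / 331338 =8.33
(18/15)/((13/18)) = 108/65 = 1.66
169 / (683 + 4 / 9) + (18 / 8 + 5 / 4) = 46099 / 12302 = 3.75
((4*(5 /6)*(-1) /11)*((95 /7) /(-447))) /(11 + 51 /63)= 475 /609708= 0.00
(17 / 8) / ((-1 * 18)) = -17 / 144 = -0.12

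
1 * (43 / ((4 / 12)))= 129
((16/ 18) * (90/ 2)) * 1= 40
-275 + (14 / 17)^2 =-274.32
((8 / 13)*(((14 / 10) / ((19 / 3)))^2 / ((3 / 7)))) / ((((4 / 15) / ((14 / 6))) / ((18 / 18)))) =14406 / 23465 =0.61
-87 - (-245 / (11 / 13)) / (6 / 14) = 19424 / 33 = 588.61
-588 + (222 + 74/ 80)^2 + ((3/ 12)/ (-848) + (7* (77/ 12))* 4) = 3134667319/ 63600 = 49287.22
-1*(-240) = 240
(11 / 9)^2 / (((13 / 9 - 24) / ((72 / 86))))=-484 / 8729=-0.06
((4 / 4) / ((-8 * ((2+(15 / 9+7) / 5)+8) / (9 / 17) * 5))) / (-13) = 27 / 311168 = 0.00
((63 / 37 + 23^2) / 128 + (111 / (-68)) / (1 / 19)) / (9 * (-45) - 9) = 540811 / 8332992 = 0.06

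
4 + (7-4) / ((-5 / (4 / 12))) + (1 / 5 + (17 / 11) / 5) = 237 / 55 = 4.31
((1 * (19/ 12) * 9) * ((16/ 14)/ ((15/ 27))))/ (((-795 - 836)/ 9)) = -0.16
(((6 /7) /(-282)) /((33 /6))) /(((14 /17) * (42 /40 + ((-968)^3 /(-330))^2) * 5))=-3060 /172247686163260852837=-0.00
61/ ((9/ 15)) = 305/ 3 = 101.67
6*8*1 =48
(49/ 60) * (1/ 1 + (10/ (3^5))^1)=12397/ 14580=0.85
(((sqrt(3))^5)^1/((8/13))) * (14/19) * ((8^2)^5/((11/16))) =29151311907.71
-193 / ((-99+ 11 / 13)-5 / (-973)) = 2441257 / 1241483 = 1.97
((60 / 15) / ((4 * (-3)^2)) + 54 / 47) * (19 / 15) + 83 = 536762 / 6345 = 84.60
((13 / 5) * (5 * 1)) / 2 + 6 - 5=15 / 2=7.50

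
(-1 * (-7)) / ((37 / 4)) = 28 / 37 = 0.76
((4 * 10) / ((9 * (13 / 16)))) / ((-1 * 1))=-640 / 117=-5.47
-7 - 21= -28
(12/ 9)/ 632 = 1/ 474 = 0.00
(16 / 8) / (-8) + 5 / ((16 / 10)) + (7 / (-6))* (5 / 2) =-1 / 24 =-0.04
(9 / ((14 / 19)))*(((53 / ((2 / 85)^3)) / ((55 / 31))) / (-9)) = -3834228025 / 1232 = -3112198.07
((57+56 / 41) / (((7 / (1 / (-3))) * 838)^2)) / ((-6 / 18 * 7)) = -2393 / 29626972116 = -0.00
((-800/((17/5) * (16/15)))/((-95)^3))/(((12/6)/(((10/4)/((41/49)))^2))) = 900375/784038572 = 0.00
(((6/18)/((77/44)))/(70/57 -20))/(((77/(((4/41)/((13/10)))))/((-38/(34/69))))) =0.00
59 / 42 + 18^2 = 13667 / 42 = 325.40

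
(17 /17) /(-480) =-1 /480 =-0.00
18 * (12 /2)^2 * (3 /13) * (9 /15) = 5832 /65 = 89.72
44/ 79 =0.56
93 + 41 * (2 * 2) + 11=268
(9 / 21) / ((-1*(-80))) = 3 / 560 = 0.01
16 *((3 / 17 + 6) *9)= 15120 / 17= 889.41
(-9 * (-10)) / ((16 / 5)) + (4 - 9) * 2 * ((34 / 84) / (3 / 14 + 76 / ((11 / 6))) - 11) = 21257395 / 154008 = 138.03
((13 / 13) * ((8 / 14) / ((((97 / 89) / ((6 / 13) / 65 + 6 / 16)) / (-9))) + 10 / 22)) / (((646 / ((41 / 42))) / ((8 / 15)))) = -99695969 / 91734818175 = -0.00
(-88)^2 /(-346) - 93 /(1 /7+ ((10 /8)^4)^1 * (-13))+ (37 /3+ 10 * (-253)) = -8283720439 /3265029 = -2537.10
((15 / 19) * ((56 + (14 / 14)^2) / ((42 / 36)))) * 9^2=21870 / 7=3124.29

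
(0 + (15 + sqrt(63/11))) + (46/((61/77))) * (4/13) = 3 * sqrt(77)/11 + 26063/793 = 35.26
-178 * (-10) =1780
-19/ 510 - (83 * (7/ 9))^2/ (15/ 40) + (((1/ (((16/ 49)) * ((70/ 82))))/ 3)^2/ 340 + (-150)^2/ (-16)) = -6619859363237/ 528768000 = -12519.40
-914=-914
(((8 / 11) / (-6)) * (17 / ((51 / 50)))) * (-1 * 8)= 1600 / 99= 16.16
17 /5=3.40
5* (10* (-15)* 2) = -1500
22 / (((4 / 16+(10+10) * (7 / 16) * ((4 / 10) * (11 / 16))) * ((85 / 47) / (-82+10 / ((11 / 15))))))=-2262016 / 7225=-313.08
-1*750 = -750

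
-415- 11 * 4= -459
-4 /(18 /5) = -10 /9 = -1.11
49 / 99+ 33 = 3316 / 99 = 33.49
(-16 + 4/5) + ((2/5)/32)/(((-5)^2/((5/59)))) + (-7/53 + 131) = 144677493/1250800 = 115.67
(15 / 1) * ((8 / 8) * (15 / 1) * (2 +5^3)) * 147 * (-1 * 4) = -16802100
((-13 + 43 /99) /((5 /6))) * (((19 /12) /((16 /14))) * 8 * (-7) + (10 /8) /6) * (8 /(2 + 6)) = 192509 /165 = 1166.72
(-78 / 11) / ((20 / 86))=-1677 / 55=-30.49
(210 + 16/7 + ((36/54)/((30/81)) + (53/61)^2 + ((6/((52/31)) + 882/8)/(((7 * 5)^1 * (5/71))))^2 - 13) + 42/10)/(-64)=-720651449265721/19720704640000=-36.54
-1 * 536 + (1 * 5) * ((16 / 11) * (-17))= -7256 / 11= -659.64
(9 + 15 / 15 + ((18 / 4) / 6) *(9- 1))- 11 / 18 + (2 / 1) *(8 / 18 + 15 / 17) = 5521 / 306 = 18.04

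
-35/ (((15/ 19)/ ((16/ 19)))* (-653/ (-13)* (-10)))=728/ 9795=0.07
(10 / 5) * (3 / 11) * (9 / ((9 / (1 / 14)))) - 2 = -1.96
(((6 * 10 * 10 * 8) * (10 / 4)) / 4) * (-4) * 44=-528000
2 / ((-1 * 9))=-2 / 9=-0.22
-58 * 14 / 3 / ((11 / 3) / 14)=-11368 / 11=-1033.45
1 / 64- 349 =-348.98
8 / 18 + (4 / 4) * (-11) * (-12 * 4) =4756 / 9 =528.44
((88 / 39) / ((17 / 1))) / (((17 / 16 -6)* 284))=-352 / 3718767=-0.00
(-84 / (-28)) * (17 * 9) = 459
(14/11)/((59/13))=182/649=0.28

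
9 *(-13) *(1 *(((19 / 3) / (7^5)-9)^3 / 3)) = 1214648707969229000 / 42728053589487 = 28427.43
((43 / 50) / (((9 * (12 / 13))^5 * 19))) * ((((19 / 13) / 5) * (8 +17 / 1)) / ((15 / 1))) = 1228123 / 2203992115200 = 0.00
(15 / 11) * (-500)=-7500 / 11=-681.82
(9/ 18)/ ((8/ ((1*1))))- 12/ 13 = -179/ 208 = -0.86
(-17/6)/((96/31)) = -527/576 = -0.91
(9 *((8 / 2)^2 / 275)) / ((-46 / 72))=-5184 / 6325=-0.82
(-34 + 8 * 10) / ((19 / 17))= 782 / 19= 41.16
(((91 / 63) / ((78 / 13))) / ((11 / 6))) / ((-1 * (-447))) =13 / 44253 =0.00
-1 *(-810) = 810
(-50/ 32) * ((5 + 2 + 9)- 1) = -375/ 16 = -23.44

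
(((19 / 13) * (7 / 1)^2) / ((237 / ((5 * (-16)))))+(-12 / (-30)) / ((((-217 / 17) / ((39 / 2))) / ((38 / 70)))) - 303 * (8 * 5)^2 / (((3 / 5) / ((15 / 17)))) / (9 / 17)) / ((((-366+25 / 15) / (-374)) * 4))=-29464501695409759 / 85254710450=-345605.56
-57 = -57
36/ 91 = 0.40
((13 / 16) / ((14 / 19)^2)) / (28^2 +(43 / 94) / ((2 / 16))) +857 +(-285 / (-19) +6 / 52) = 1316226755423 / 1509231360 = 872.12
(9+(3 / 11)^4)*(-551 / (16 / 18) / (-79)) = 326922075 / 4626556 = 70.66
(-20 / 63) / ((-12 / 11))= 55 / 189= 0.29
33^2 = 1089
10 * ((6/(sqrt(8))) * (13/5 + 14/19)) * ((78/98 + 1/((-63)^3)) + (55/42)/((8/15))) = 4123387327 * sqrt(2)/25338096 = 230.14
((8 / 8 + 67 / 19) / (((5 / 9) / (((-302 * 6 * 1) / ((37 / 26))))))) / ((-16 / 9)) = 20511387 / 3515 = 5835.39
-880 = -880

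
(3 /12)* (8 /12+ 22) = 17 /3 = 5.67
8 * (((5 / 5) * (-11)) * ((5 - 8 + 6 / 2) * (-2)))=0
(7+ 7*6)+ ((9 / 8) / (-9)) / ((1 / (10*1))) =191 / 4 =47.75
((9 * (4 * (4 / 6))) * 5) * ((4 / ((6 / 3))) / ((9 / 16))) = 1280 / 3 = 426.67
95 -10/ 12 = 565/ 6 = 94.17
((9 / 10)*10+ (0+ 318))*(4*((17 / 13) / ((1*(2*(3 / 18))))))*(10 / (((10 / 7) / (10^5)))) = 3591969230.77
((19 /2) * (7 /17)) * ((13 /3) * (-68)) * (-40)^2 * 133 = -735862400 /3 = -245287466.67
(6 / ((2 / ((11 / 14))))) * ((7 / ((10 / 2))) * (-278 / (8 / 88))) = -50457 / 5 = -10091.40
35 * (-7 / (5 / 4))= -196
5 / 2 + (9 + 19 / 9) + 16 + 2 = 569 / 18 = 31.61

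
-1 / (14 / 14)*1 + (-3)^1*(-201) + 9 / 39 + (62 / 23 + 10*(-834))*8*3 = -199493.07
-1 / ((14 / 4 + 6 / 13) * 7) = -26 / 721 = -0.04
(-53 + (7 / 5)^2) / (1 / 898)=-1145848 / 25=-45833.92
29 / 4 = 7.25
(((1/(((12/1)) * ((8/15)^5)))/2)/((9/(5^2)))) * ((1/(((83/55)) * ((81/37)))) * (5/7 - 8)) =-2702734375/456916992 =-5.92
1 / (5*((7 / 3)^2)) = 0.04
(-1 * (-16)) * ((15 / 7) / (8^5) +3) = 688143 / 14336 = 48.00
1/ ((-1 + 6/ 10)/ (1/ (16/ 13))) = -65/ 32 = -2.03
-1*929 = -929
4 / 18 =2 / 9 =0.22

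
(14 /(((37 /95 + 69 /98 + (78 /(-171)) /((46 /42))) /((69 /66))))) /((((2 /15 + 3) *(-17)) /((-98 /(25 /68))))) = 8108503536 /74956211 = 108.18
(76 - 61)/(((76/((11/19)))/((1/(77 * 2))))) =15/20216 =0.00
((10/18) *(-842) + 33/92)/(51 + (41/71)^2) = -1950982943/214263216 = -9.11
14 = 14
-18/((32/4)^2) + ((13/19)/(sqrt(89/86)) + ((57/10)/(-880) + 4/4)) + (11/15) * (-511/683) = 737543/4507800 + 13 * sqrt(7654)/1691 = 0.84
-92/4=-23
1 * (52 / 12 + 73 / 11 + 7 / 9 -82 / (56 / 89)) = -328687 / 2772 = -118.57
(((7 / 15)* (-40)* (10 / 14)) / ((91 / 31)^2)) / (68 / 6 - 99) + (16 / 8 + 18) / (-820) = -601863 / 89294023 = -0.01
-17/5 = -3.40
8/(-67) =-8/67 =-0.12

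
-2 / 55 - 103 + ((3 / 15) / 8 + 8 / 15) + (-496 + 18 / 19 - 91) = -688.53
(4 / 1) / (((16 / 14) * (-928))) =-7 / 1856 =-0.00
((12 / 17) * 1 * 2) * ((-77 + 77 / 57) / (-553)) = 4928 / 25517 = 0.19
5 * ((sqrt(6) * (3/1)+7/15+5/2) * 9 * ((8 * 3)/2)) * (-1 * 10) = -16200 * sqrt(6) - 16020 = -55701.73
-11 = -11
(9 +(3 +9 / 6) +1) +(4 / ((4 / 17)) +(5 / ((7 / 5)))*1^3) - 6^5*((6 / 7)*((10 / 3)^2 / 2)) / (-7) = 521837 / 98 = 5324.87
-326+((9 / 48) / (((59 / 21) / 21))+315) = -9061 / 944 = -9.60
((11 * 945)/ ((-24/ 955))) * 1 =-3309075/ 8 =-413634.38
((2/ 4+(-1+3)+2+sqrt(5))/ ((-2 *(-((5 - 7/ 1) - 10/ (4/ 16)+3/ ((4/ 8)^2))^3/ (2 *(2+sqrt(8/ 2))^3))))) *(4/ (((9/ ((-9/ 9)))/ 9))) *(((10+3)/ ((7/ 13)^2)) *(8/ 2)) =281216 *sqrt(5)/ 165375+140608/ 18375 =11.45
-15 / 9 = -5 / 3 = -1.67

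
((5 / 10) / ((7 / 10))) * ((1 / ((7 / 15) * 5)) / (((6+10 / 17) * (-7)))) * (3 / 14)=-765 / 537824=-0.00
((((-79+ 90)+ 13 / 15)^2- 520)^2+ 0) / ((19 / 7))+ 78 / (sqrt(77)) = 78 * sqrt(77) / 77+ 50951738992 / 961875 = 52980.16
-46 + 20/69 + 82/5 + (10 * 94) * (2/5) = 119608/345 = 346.69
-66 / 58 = -33 / 29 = -1.14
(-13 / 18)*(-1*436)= 2834 / 9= 314.89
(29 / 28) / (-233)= -29 / 6524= -0.00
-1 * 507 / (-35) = 507 / 35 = 14.49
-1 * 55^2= -3025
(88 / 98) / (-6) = -22 / 147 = -0.15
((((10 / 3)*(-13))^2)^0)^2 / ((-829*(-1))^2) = 1 / 687241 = 0.00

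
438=438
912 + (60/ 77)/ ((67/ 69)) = 4709148/ 5159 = 912.80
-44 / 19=-2.32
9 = 9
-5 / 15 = -1 / 3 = -0.33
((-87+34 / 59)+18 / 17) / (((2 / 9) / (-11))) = 8476479 / 2006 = 4225.56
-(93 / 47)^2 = -8649 / 2209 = -3.92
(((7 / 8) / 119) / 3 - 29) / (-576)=11831 / 235008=0.05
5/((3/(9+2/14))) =320/21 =15.24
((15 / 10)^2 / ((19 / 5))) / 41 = 0.01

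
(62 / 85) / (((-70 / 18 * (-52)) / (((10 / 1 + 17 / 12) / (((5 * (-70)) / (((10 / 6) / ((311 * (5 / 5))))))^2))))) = 4247 / 439904517780000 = 0.00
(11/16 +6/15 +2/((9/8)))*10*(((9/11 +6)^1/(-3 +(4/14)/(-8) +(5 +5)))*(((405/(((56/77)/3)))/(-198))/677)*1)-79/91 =-26407541/21685664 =-1.22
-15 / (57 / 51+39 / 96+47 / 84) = -171360 / 23801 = -7.20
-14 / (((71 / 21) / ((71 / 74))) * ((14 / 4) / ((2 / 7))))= -12 / 37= -0.32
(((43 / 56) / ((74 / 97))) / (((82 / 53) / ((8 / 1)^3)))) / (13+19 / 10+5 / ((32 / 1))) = 565921280 / 25581171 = 22.12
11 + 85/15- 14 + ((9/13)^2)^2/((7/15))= 1894661/599781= 3.16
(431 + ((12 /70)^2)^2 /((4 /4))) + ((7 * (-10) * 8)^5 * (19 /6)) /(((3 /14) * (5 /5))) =-10991676889082179063961 /13505625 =-813859180088457.89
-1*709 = -709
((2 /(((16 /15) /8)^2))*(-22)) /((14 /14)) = -2475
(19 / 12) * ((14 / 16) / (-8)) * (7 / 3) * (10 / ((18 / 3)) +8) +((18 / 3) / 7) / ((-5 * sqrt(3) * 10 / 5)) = -26999 / 6912-sqrt(3) / 35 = -3.96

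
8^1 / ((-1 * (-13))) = 8 / 13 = 0.62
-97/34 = -2.85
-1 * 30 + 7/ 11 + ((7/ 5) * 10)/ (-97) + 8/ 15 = -463739/ 16005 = -28.97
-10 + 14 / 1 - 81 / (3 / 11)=-293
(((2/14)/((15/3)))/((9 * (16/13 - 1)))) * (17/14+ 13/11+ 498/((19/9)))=3.28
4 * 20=80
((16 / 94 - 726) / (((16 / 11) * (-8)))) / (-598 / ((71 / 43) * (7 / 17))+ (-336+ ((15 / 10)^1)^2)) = -8477329 / 164896304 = -0.05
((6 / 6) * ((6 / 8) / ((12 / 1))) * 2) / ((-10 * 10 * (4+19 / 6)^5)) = -243 / 3675211075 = -0.00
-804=-804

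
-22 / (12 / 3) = -11 / 2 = -5.50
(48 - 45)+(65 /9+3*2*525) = 28442 /9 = 3160.22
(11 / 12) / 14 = 11 / 168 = 0.07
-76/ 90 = -38/ 45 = -0.84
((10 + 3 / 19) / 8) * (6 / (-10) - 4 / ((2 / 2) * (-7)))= -193 / 5320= -0.04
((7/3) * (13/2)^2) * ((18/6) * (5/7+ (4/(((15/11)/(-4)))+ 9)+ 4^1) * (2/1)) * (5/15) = 17576/45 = 390.58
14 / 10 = 7 / 5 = 1.40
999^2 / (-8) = -998001 / 8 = -124750.12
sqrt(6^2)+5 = 11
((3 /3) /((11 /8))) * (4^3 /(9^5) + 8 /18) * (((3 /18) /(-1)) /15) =-105232 /29229255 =-0.00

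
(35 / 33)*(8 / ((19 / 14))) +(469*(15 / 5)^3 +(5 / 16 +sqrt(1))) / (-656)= -85904063 / 6580992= -13.05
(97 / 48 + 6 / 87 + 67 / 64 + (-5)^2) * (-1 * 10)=-783325 / 2784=-281.37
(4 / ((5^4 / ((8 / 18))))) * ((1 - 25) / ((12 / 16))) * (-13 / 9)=6656 / 50625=0.13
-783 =-783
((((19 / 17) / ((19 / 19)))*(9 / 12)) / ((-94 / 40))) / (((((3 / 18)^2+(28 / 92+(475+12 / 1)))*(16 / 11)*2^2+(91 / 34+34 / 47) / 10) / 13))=-168725700 / 103182063421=-0.00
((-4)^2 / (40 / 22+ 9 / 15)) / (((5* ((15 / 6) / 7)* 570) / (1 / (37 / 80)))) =2816 / 200355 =0.01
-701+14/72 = -25229/36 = -700.81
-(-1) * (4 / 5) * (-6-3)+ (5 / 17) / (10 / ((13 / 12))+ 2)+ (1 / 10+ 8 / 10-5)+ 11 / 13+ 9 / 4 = -2638603 / 322660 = -8.18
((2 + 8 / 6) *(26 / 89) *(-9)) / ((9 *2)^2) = -65 / 2403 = -0.03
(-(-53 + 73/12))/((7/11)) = 6193/84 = 73.73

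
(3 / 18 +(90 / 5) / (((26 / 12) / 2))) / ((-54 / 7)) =-9163 / 4212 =-2.18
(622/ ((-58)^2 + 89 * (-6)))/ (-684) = -311/ 967860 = -0.00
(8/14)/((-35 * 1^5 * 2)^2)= 1/8575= 0.00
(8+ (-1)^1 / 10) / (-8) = -79 / 80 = -0.99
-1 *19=-19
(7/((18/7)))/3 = 49/54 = 0.91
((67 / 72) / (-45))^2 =4489 / 10497600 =0.00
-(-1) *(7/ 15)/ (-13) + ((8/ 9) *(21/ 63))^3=-12647/ 1279395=-0.01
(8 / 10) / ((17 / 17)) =4 / 5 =0.80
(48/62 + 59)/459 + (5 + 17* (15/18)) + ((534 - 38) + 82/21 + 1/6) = 3042979/5859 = 519.37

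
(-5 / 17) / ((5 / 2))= -2 / 17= -0.12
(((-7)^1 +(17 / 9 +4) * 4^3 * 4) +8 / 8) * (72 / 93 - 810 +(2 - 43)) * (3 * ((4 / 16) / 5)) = -178094249 / 930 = -191499.19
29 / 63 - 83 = -5200 / 63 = -82.54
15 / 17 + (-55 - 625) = -11545 / 17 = -679.12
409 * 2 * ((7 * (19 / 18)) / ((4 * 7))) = 7771 / 36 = 215.86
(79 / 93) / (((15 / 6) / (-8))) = -1264 / 465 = -2.72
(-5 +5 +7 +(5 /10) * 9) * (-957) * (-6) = 66033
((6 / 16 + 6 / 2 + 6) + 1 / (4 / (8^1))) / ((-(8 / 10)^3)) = -11375 / 512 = -22.22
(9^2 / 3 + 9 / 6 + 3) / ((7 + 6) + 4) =63 / 34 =1.85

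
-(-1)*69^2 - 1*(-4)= 4765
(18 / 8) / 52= 9 / 208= 0.04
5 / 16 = 0.31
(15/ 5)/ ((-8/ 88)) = -33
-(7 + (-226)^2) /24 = -51083 /24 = -2128.46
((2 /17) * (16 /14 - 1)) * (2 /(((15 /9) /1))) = 12 /595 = 0.02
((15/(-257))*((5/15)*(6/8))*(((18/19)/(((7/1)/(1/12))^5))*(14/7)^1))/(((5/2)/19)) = -1/19903790592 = -0.00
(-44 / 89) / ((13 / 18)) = -792 / 1157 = -0.68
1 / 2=0.50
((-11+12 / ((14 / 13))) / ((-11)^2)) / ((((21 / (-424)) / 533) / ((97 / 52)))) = -421562 / 17787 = -23.70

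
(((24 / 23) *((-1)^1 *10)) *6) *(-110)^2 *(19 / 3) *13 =-1434576000 / 23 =-62372869.57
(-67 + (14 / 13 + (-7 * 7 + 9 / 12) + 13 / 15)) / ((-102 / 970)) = 1077.52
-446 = -446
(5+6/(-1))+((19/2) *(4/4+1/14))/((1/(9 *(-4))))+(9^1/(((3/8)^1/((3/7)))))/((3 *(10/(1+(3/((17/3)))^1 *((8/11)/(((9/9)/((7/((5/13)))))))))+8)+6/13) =-366.59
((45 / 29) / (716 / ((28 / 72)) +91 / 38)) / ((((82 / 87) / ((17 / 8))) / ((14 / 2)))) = 2136645 / 160844968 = 0.01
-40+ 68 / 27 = -1012 / 27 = -37.48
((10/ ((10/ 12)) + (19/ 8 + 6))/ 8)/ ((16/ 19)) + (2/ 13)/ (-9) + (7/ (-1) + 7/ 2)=-59027/ 119808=-0.49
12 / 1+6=18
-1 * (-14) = 14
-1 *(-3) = 3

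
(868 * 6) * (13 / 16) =8463 / 2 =4231.50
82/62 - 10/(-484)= 10077/7502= 1.34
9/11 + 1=20/11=1.82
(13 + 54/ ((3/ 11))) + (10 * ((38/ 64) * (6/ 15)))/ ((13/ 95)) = 23749/ 104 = 228.36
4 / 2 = 2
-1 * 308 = -308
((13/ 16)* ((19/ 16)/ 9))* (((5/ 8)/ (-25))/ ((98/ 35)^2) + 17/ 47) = 2175329/ 56598528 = 0.04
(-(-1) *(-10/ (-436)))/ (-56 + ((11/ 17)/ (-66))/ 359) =-91545/ 223516381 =-0.00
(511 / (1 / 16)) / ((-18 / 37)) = -151256 / 9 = -16806.22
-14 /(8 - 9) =14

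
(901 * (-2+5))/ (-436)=-2703/ 436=-6.20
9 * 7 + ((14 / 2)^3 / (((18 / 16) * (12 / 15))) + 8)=4069 / 9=452.11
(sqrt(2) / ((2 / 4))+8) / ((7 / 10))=20* sqrt(2) / 7+80 / 7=15.47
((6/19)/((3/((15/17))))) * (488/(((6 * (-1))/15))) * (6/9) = -24400/323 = -75.54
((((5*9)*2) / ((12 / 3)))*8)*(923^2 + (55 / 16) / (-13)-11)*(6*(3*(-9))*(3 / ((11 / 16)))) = -15501358809720 / 143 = -108401110557.48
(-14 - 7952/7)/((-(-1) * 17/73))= -4938.24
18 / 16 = 9 / 8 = 1.12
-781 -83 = -864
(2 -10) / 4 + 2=0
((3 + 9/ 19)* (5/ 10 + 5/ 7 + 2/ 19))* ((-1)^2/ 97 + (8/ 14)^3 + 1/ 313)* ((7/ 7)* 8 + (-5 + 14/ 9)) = 109952391978/ 26315730721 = 4.18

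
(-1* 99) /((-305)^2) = -99 /93025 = -0.00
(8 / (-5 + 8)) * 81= 216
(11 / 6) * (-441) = -1617 / 2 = -808.50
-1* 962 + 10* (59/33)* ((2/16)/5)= -126925/132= -961.55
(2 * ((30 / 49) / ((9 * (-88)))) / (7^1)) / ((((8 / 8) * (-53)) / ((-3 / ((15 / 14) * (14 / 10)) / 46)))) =-0.00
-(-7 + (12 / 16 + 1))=21 / 4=5.25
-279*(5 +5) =-2790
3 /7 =0.43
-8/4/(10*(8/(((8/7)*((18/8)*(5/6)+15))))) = -27/56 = -0.48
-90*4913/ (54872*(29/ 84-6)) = 928557/ 651605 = 1.43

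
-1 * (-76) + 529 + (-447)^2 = 200414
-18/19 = -0.95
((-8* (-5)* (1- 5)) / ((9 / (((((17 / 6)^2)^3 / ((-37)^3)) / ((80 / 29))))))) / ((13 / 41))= 28699569541 / 138251082528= 0.21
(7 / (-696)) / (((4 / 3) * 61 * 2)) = -7 / 113216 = -0.00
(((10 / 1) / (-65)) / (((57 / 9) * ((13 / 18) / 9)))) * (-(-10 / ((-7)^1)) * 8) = 77760 / 22477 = 3.46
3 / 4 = 0.75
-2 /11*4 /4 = -2 /11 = -0.18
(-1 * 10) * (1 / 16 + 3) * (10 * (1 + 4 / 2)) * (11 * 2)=-40425 / 2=-20212.50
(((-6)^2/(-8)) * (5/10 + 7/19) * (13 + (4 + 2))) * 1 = -297/4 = -74.25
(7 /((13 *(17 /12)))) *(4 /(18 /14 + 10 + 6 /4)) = 4704 /39559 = 0.12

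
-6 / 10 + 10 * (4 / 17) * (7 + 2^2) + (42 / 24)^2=38549 / 1360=28.34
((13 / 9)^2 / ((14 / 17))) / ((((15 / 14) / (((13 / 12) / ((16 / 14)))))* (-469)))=-37349 / 7814880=-0.00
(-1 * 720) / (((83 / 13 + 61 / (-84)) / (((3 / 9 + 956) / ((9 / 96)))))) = -8020346880 / 6179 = -1298000.79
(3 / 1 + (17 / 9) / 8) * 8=233 / 9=25.89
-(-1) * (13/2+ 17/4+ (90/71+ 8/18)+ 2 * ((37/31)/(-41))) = 40296019/3248676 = 12.40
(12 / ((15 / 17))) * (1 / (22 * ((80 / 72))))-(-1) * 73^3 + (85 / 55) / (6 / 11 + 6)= 7702552291 / 19800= 389017.79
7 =7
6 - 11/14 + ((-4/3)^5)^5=-15700746627307397/11862040532202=-1323.61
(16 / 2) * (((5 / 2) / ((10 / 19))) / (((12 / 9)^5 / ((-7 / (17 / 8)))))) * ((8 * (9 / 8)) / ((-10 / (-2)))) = -290871 / 5440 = -53.47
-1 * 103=-103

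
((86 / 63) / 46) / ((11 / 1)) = 43 / 15939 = 0.00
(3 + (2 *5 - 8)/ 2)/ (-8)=-1/ 2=-0.50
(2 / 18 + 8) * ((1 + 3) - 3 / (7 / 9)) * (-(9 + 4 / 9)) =-6205 / 567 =-10.94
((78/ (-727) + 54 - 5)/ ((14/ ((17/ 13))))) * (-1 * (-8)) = 36.54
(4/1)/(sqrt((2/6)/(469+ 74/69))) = 4 * sqrt(746005)/23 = 150.21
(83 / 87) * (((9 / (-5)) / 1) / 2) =-249 / 290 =-0.86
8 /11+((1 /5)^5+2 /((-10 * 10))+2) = 186147 /68750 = 2.71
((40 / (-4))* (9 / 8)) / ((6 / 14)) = -105 / 4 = -26.25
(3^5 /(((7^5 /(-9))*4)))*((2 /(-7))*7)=2187 /33614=0.07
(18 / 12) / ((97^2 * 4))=3 / 75272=0.00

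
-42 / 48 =-7 / 8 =-0.88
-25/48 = -0.52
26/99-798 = -78976/99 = -797.74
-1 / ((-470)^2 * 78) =-1 / 17230200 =-0.00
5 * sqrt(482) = 109.77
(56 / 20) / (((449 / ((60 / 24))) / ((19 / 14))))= 19 / 898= 0.02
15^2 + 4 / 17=3829 / 17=225.24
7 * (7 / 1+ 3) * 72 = 5040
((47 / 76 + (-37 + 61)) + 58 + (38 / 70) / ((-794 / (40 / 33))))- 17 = 457337033 / 6969732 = 65.62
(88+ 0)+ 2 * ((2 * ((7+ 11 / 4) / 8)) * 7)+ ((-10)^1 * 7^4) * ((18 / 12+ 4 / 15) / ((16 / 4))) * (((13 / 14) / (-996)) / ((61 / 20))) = 22850297 / 182268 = 125.37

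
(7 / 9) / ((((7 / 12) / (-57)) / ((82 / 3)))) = -2077.33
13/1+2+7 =22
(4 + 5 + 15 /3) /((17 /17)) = 14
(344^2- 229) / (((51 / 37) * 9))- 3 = 485398 / 51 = 9517.61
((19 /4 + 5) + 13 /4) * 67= 871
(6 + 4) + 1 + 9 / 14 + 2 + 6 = 275 / 14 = 19.64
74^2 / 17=5476 / 17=322.12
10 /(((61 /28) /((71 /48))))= 2485 /366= 6.79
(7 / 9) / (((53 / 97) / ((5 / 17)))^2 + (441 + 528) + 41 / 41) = 1646575 / 2060820459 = 0.00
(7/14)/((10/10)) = 0.50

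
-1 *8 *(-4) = 32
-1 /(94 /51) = -51 /94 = -0.54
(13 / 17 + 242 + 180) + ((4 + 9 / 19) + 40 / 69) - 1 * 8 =9356486 / 22287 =419.82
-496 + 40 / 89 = -44104 / 89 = -495.55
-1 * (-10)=10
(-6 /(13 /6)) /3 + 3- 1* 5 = -38 /13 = -2.92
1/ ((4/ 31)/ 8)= 62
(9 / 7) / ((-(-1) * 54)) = 0.02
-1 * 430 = -430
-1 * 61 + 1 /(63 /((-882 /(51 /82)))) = -83.51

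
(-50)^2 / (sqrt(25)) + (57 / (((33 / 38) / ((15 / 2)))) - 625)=4040 / 11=367.27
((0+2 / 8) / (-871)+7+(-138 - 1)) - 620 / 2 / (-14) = -2679203 / 24388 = -109.86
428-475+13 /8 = -363 /8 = -45.38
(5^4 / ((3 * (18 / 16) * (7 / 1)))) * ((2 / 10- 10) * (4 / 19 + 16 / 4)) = -560000 / 513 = -1091.62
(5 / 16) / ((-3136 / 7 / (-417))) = 0.29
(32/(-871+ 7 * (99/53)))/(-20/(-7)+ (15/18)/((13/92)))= -115752/27168325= -0.00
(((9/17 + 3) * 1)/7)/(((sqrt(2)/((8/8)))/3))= 1.07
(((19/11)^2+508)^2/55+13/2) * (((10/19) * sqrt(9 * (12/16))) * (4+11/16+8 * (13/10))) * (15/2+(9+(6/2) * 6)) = 1912873625311653 * sqrt(3)/979190080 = 3383606.90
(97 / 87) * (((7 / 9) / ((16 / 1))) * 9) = 0.49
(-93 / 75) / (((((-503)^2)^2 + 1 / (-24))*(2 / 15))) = -1116 / 7681626489715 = -0.00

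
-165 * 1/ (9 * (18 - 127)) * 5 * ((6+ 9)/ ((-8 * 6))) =-1375/ 5232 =-0.26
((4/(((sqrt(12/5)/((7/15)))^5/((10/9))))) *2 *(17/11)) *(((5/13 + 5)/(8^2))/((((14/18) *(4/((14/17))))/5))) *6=117649 *sqrt(15)/20015424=0.02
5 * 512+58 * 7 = 2966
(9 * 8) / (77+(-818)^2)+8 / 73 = 1786288 / 16283891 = 0.11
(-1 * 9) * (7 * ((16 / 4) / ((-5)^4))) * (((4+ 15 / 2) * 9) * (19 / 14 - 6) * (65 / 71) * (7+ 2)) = 2833623 / 1775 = 1596.41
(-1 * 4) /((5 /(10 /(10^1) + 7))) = -32 /5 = -6.40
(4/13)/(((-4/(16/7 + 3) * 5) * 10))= -37/4550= -0.01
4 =4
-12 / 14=-6 / 7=-0.86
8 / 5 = 1.60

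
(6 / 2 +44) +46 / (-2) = 24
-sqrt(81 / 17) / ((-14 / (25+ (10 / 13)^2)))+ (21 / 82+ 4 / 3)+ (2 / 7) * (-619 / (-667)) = 2130127 / 1148574+ 38925 * sqrt(17) / 40222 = 5.84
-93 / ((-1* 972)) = 31 / 324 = 0.10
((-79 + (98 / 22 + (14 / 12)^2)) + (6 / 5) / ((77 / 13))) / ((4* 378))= -91957 / 1905120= -0.05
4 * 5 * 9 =180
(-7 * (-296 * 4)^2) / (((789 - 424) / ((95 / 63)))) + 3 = -26633293 / 657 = -40537.74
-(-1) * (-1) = -1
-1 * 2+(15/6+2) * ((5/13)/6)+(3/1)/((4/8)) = 223/52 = 4.29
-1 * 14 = -14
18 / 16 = 9 / 8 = 1.12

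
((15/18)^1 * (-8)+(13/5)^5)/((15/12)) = 4205516/46875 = 89.72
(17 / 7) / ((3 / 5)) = 85 / 21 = 4.05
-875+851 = -24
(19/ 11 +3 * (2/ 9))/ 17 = 79/ 561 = 0.14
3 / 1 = 3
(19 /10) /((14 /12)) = 57 /35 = 1.63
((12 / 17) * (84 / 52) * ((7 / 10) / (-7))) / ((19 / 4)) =-504 / 20995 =-0.02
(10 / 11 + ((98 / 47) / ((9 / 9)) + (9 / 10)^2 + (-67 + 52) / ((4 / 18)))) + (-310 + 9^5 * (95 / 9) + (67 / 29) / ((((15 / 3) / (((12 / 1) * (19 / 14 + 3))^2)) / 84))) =7651245831841 / 10495100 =729030.29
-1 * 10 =-10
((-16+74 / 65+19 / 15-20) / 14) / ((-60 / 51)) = 111367 / 54600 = 2.04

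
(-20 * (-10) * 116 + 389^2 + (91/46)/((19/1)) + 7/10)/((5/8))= 3050641136/10925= 279234.89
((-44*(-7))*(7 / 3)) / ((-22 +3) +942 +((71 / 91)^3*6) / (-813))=440293449596 / 565476777363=0.78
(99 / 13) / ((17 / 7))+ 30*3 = 20583 / 221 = 93.14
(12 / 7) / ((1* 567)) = 4 / 1323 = 0.00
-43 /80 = -0.54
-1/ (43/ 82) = -82/ 43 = -1.91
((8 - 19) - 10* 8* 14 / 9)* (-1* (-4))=-4876 / 9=-541.78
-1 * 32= -32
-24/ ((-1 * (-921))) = -0.03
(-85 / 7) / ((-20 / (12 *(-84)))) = -612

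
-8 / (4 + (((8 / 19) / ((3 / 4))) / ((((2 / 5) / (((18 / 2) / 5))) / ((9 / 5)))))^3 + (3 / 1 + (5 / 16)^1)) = -109744000 / 1390257963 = -0.08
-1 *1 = -1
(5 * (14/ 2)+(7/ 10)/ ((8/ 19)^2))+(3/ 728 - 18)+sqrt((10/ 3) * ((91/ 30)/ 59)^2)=91 * sqrt(30)/ 5310+1220277/ 58240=21.05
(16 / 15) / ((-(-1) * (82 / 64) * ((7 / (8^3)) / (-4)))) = -1048576 / 4305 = -243.57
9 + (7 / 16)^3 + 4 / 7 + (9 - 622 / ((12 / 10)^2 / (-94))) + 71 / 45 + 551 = 53124355597 / 1290240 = 41174.01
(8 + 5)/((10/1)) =13/10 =1.30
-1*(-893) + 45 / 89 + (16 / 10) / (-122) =893.49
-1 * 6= -6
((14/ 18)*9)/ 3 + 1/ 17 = 122/ 51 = 2.39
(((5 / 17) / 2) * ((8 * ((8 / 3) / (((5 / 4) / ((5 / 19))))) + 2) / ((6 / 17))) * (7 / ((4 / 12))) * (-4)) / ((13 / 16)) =-207200 / 741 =-279.62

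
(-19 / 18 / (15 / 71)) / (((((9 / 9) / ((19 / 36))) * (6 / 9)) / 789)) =-6740953 / 2160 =-3120.81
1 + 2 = 3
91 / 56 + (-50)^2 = 20013 / 8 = 2501.62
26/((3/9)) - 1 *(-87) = 165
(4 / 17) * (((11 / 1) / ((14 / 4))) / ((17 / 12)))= 1056 / 2023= 0.52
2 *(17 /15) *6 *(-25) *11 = -3740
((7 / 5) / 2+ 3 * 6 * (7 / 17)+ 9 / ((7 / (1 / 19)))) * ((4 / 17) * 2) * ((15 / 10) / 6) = 184937 / 192185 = 0.96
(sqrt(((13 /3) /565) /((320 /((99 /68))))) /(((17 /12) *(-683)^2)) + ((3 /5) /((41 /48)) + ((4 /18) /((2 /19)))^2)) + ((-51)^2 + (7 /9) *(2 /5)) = 3 *sqrt(824109) /304682625460 + 8656088 /3321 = 2606.47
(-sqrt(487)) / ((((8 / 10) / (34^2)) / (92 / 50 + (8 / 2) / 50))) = -13872 *sqrt(487) / 5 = -61225.67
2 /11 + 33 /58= 479 /638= 0.75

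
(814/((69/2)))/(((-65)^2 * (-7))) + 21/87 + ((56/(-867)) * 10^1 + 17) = 94605679744/5700965725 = 16.59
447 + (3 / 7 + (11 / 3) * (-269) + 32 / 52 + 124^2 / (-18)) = -1140467 / 819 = -1392.51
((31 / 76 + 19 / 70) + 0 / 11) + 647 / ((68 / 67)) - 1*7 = 7135316 / 11305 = 631.16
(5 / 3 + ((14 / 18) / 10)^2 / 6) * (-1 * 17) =-1377833 / 48600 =-28.35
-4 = -4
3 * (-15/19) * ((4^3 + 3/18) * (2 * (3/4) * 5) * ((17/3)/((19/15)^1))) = -7363125/1444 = -5099.12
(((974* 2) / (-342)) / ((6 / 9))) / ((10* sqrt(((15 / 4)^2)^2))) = -3896 / 64125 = -0.06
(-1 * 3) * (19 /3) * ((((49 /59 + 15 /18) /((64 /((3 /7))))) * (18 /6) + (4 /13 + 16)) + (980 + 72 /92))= -299456580407 /15806336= -18945.35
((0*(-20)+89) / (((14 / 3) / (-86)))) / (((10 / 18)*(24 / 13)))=-447759 / 280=-1599.14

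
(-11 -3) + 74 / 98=-649 / 49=-13.24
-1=-1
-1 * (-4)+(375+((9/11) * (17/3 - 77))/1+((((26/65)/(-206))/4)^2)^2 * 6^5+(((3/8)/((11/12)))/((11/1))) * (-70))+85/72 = 319.21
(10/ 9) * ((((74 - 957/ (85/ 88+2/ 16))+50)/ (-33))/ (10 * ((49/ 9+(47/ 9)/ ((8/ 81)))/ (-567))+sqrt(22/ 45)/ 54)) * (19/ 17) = -668115425250/ 24239609383 - 13632800580 * sqrt(110)/ 412073359511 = -27.91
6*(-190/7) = -1140/7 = -162.86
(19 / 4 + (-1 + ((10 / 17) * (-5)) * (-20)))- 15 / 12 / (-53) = 56400 / 901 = 62.60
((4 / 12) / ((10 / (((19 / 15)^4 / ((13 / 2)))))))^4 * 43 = 12402980783407710210283 / 9497265746780490875244140625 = 0.00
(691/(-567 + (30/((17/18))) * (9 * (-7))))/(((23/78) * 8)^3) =-25808159/1259138496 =-0.02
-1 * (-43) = 43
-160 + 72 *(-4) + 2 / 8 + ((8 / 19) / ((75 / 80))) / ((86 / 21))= -7314443 / 16340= -447.64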